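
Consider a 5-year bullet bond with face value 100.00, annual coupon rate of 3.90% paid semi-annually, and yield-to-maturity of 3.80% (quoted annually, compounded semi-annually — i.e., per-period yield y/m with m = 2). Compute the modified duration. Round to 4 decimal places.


Coupon per period c = face * coupon_rate / m = 1.950000
Periods per year m = 2; per-period yield y/m = 0.019000
Number of cashflows N = 10
Cashflows (t years, CF_t, discount factor 1/(1+y/m)^(m*t), PV):
  t = 0.5000: CF_t = 1.950000, DF = 0.981354, PV = 1.913641
  t = 1.0000: CF_t = 1.950000, DF = 0.963056, PV = 1.877960
  t = 1.5000: CF_t = 1.950000, DF = 0.945099, PV = 1.842944
  t = 2.0000: CF_t = 1.950000, DF = 0.927477, PV = 1.808581
  t = 2.5000: CF_t = 1.950000, DF = 0.910184, PV = 1.774858
  t = 3.0000: CF_t = 1.950000, DF = 0.893213, PV = 1.741765
  t = 3.5000: CF_t = 1.950000, DF = 0.876558, PV = 1.709288
  t = 4.0000: CF_t = 1.950000, DF = 0.860214, PV = 1.677417
  t = 4.5000: CF_t = 1.950000, DF = 0.844175, PV = 1.646141
  t = 5.0000: CF_t = 101.950000, DF = 0.828434, PV = 84.458894
Price P = sum_t PV_t = 100.451488
First compute Macaulay numerator sum_t t * PV_t:
  t * PV_t at t = 0.5000: 0.956820
  t * PV_t at t = 1.0000: 1.877960
  t * PV_t at t = 1.5000: 2.764415
  t * PV_t at t = 2.0000: 3.617161
  t * PV_t at t = 2.5000: 4.437146
  t * PV_t at t = 3.0000: 5.225294
  t * PV_t at t = 3.5000: 5.982509
  t * PV_t at t = 4.0000: 6.709670
  t * PV_t at t = 4.5000: 7.407633
  t * PV_t at t = 5.0000: 422.294470
Macaulay duration D = 461.273079 / 100.451488 = 4.591998
Modified duration = D / (1 + y/m) = 4.591998 / (1 + 0.019000) = 4.506377

Answer: Modified duration = 4.5064


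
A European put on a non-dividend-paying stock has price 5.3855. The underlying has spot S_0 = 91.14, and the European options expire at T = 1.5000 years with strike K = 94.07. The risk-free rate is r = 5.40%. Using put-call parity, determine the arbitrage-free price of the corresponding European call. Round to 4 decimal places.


Put-call parity: C - P = S_0 * exp(-qT) - K * exp(-rT).
S_0 * exp(-qT) = 91.1400 * 1.00000000 = 91.14000000
K * exp(-rT) = 94.0700 * 0.92219369 = 86.75076055
C = P + S*exp(-qT) - K*exp(-rT)
C = 5.3855 + 91.14000000 - 86.75076055 = 9.7747

Answer: Call price = 9.7747


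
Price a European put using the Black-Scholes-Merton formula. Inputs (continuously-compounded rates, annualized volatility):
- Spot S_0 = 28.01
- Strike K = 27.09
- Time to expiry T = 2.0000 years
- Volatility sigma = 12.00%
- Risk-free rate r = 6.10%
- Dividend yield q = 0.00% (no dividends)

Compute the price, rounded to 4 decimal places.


d1 = (ln(S/K) + (r - q + 0.5*sigma^2) * T) / (sigma * sqrt(T)) = 1.00053802
d2 = d1 - sigma * sqrt(T) = 0.83083240
exp(-rT) = 0.88514837; exp(-qT) = 1.00000000
P = K * exp(-rT) * N(-d2) - S_0 * exp(-qT) * N(-d1)
N(-d1) = 0.15852510; N(-d2) = 0.20303416
P = 27.0900 * 0.88514837 * 0.20303416 - 28.0100 * 1.00000000 * 0.15852510 = 0.4282

Answer: Price = 0.4282


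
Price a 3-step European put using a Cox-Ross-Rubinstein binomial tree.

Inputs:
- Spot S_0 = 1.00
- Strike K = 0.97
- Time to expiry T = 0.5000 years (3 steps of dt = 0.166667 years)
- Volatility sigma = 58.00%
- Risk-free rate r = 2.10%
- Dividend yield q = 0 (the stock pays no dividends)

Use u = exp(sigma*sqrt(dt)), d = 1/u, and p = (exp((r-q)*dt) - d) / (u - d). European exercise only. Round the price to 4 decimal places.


dt = T/N = 0.166667
u = exp(sigma*sqrt(dt)) = 1.267167; d = 1/u = 0.789162
p = (exp((r-q)*dt) - d) / (u - d) = 0.448414
Discount per step: exp(-r*dt) = 0.996506
Stock lattice S(k, i) with i counting down-moves:
  k=0: S(0,0) = 1.0000
  k=1: S(1,0) = 1.2672; S(1,1) = 0.7892
  k=2: S(2,0) = 1.6057; S(2,1) = 1.0000; S(2,2) = 0.6228
  k=3: S(3,0) = 2.0347; S(3,1) = 1.2672; S(3,2) = 0.7892; S(3,3) = 0.4915
Terminal payoffs V(N, i) = max(K - S_T, 0):
  V(3,0) = 0.000000; V(3,1) = 0.000000; V(3,2) = 0.180838; V(3,3) = 0.478529
Backward induction: V(k, i) = exp(-r*dt) * [p * V(k+1, i) + (1-p) * V(k+1, i+1)].
  V(2,0) = exp(-r*dt) * [p*0.000000 + (1-p)*0.000000] = 0.000000
  V(2,1) = exp(-r*dt) * [p*0.000000 + (1-p)*0.180838] = 0.099399
  V(2,2) = exp(-r*dt) * [p*0.180838 + (1-p)*0.478529] = 0.343835
  V(1,0) = exp(-r*dt) * [p*0.000000 + (1-p)*0.099399] = 0.054636
  V(1,1) = exp(-r*dt) * [p*0.099399 + (1-p)*0.343835] = 0.233408
  V(0,0) = exp(-r*dt) * [p*0.054636 + (1-p)*0.233408] = 0.152709

Answer: Price = V(0,0) = 0.1527


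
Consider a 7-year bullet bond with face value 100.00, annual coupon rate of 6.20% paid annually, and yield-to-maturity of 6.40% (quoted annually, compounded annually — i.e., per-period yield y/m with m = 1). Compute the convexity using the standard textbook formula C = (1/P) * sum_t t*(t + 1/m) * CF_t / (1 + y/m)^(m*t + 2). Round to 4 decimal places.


Answer: Convexity = 39.0414

Derivation:
Coupon per period c = face * coupon_rate / m = 6.200000
Periods per year m = 1; per-period yield y/m = 0.064000
Number of cashflows N = 7
Cashflows (t years, CF_t, discount factor 1/(1+y/m)^(m*t), PV):
  t = 1.0000: CF_t = 6.200000, DF = 0.939850, PV = 5.827068
  t = 2.0000: CF_t = 6.200000, DF = 0.883317, PV = 5.476567
  t = 3.0000: CF_t = 6.200000, DF = 0.830185, PV = 5.147150
  t = 4.0000: CF_t = 6.200000, DF = 0.780249, PV = 4.837547
  t = 5.0000: CF_t = 6.200000, DF = 0.733317, PV = 4.546567
  t = 6.0000: CF_t = 6.200000, DF = 0.689208, PV = 4.273089
  t = 7.0000: CF_t = 106.200000, DF = 0.647752, PV = 68.791237
Price P = sum_t PV_t = 98.899224
Convexity numerator sum_t t*(t + 1/m) * CF_t / (1+y/m)^(m*t + 2):
  t = 1.0000: term = 10.294300
  t = 2.0000: term = 29.025281
  t = 3.0000: term = 54.558798
  t = 4.0000: term = 85.461777
  t = 5.0000: term = 120.481828
  t = 6.0000: term = 158.528721
  t = 7.0000: term = 3402.811502
Convexity = (1/P) * sum = 3861.162206 / 98.899224 = 39.041380


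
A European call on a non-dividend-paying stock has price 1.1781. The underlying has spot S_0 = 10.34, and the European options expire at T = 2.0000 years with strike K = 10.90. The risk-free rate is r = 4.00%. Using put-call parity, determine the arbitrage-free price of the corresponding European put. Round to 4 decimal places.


Put-call parity: C - P = S_0 * exp(-qT) - K * exp(-rT).
S_0 * exp(-qT) = 10.3400 * 1.00000000 = 10.34000000
K * exp(-rT) = 10.9000 * 0.92311635 = 10.06196818
P = C - S*exp(-qT) + K*exp(-rT)
P = 1.1781 - 10.34000000 + 10.06196818 = 0.9001

Answer: Put price = 0.9001


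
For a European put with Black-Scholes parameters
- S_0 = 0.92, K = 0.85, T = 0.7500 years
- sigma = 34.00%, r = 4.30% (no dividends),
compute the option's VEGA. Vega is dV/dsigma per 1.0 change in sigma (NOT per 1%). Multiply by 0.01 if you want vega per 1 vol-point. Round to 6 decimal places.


Answer: Vega = 0.276860

Derivation:
d1 = 0.5255154922; d2 = 0.2310668549
phi(d1) = 0.3474891632; exp(-qT) = 1.0000000000; exp(-rT) = 0.9682644857
Vega = S * exp(-qT) * phi(d1) * sqrt(T) = 0.9200 * 1.0000000000 * 0.3474891632 * 0.8660254038 = 0.276860


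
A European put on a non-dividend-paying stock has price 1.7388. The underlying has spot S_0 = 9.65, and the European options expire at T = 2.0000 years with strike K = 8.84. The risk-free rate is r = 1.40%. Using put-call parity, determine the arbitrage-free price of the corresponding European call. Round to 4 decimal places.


Answer: Call price = 2.7929

Derivation:
Put-call parity: C - P = S_0 * exp(-qT) - K * exp(-rT).
S_0 * exp(-qT) = 9.6500 * 1.00000000 = 9.65000000
K * exp(-rT) = 8.8400 * 0.97238837 = 8.59591316
C = P + S*exp(-qT) - K*exp(-rT)
C = 1.7388 + 9.65000000 - 8.59591316 = 2.7929


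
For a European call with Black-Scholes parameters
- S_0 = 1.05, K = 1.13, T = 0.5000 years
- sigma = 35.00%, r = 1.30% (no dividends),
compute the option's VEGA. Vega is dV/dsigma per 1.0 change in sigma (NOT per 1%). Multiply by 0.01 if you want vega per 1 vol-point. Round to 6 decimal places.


d1 = -0.1466841239; d2 = -0.3941714974
phi(d1) = 0.3946734167; exp(-qT) = 1.0000000000; exp(-rT) = 0.9935210793
Vega = S * exp(-qT) * phi(d1) * sqrt(T) = 1.0500 * 1.0000000000 * 0.3946734167 * 0.7071067812 = 0.293030

Answer: Vega = 0.293030


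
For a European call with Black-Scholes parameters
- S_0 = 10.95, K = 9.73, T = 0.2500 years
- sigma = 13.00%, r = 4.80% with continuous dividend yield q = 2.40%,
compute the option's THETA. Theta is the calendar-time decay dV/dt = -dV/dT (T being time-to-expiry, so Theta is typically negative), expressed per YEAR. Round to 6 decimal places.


Answer: Theta = -0.278717

Derivation:
d1 = 1.9421240010; d2 = 1.8771240010
phi(d1) = 0.0605151610; exp(-qT) = 0.9940179641; exp(-rT) = 0.9880717129
Theta = -S*exp(-qT)*phi(d1)*sigma/(2*sqrt(T)) - r*K*exp(-rT)*N(d2) + q*S*exp(-qT)*N(d1)
N(d1) = 0.9739389547; N(d2) = 0.9697494497; sqrt(T) = 0.5000000000
Term 1 = -10.9500 * 0.9940179641 * 0.0605151610 * 0.1300 / (2 * 0.5000000000) = -0.0856280192
Term 2 = -0.0480 * 9.7300 * 0.9880717129 * 0.9697494497 = -0.4475093212
Term 3 = 0.0240 * 10.9500 * 0.9940179641 * 0.9739389547 = 0.2544200483
Theta = -0.0856280192 + (-0.4475093212) + (0.2544200483) = -0.278717


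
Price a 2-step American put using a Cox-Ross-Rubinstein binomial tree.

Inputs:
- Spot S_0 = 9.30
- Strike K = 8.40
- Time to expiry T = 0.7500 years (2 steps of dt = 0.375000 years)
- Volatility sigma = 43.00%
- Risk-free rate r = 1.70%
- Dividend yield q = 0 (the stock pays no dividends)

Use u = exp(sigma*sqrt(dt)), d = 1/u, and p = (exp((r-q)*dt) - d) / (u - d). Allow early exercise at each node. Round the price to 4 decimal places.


Answer: Price = V(0,0) = 0.8793

Derivation:
dt = T/N = 0.375000
u = exp(sigma*sqrt(dt)) = 1.301243; d = 1/u = 0.768496
p = (exp((r-q)*dt) - d) / (u - d) = 0.446552
Discount per step: exp(-r*dt) = 0.993645
Stock lattice S(k, i) with i counting down-moves:
  k=0: S(0,0) = 9.3000
  k=1: S(1,0) = 12.1016; S(1,1) = 7.1470
  k=2: S(2,0) = 15.7471; S(2,1) = 9.3000; S(2,2) = 5.4924
Terminal payoffs V(N, i) = max(K - S_T, 0):
  V(2,0) = 0.000000; V(2,1) = 0.000000; V(2,2) = 2.907552
Backward induction: V(k, i) = exp(-r*dt) * [p * V(k+1, i) + (1-p) * V(k+1, i+1)]; then take max(V_cont, immediate exercise) for American.
  V(1,0) = exp(-r*dt) * [p*0.000000 + (1-p)*0.000000] = 0.000000; exercise = 0.000000; V(1,0) = max -> 0.000000
  V(1,1) = exp(-r*dt) * [p*0.000000 + (1-p)*2.907552] = 1.598952; exercise = 1.252989; V(1,1) = max -> 1.598952
  V(0,0) = exp(-r*dt) * [p*0.000000 + (1-p)*1.598952] = 0.879313; exercise = 0.000000; V(0,0) = max -> 0.879313


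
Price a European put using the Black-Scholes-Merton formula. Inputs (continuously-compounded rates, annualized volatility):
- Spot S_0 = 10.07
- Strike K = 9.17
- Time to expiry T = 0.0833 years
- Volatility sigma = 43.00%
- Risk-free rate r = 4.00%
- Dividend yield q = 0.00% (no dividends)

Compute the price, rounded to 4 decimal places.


Answer: Price = 0.1477

Derivation:
d1 = (ln(S/K) + (r - q + 0.5*sigma^2) * T) / (sigma * sqrt(T)) = 0.84328674
d2 = d1 - sigma * sqrt(T) = 0.71918126
exp(-rT) = 0.99667354; exp(-qT) = 1.00000000
P = K * exp(-rT) * N(-d2) - S_0 * exp(-qT) * N(-d1)
N(-d1) = 0.19953405; N(-d2) = 0.23601462
P = 9.1700 * 0.99667354 * 0.23601462 - 10.0700 * 1.00000000 * 0.19953405 = 0.1477


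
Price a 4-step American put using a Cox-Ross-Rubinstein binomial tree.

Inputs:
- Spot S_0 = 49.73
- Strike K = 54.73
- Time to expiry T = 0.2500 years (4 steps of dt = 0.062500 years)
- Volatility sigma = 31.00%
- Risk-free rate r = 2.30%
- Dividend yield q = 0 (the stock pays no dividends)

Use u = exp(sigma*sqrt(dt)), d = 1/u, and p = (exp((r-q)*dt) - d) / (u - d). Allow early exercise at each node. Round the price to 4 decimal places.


Answer: Price = V(0,0) = 6.2918

Derivation:
dt = T/N = 0.062500
u = exp(sigma*sqrt(dt)) = 1.080582; d = 1/u = 0.925427
p = (exp((r-q)*dt) - d) / (u - d) = 0.489906
Discount per step: exp(-r*dt) = 0.998564
Stock lattice S(k, i) with i counting down-moves:
  k=0: S(0,0) = 49.7300
  k=1: S(1,0) = 53.7374; S(1,1) = 46.0215
  k=2: S(2,0) = 58.0676; S(2,1) = 49.7300; S(2,2) = 42.5895
  k=3: S(3,0) = 62.7468; S(3,1) = 53.7374; S(3,2) = 46.0215; S(3,3) = 39.4135
  k=4: S(4,0) = 67.8031; S(4,1) = 58.0676; S(4,2) = 49.7300; S(4,3) = 42.5895; S(4,4) = 36.4743
Terminal payoffs V(N, i) = max(K - S_T, 0):
  V(4,0) = 0.000000; V(4,1) = 0.000000; V(4,2) = 5.000000; V(4,3) = 12.140473; V(4,4) = 18.255683
Backward induction: V(k, i) = exp(-r*dt) * [p * V(k+1, i) + (1-p) * V(k+1, i+1)]; then take max(V_cont, immediate exercise) for American.
  V(3,0) = exp(-r*dt) * [p*0.000000 + (1-p)*0.000000] = 0.000000; exercise = 0.000000; V(3,0) = max -> 0.000000
  V(3,1) = exp(-r*dt) * [p*0.000000 + (1-p)*5.000000] = 2.546805; exercise = 0.992646; V(3,1) = max -> 2.546805
  V(3,2) = exp(-r*dt) * [p*5.000000 + (1-p)*12.140473] = 8.629896; exercise = 8.708514; V(3,2) = max -> 8.708514
  V(3,3) = exp(-r*dt) * [p*12.140473 + (1-p)*18.255683] = 15.237883; exercise = 15.316501; V(3,3) = max -> 15.316501
  V(2,0) = exp(-r*dt) * [p*0.000000 + (1-p)*2.546805] = 1.297243; exercise = 0.000000; V(2,0) = max -> 1.297243
  V(2,1) = exp(-r*dt) * [p*2.546805 + (1-p)*8.708514] = 5.681681; exercise = 5.000000; V(2,1) = max -> 5.681681
  V(2,2) = exp(-r*dt) * [p*8.708514 + (1-p)*15.316501] = 12.061855; exercise = 12.140473; V(2,2) = max -> 12.140473
  V(1,0) = exp(-r*dt) * [p*1.297243 + (1-p)*5.681681] = 3.528641; exercise = 0.992646; V(1,0) = max -> 3.528641
  V(1,1) = exp(-r*dt) * [p*5.681681 + (1-p)*12.140473] = 8.963376; exercise = 8.708514; V(1,1) = max -> 8.963376
  V(0,0) = exp(-r*dt) * [p*3.528641 + (1-p)*8.963376] = 6.291815; exercise = 5.000000; V(0,0) = max -> 6.291815


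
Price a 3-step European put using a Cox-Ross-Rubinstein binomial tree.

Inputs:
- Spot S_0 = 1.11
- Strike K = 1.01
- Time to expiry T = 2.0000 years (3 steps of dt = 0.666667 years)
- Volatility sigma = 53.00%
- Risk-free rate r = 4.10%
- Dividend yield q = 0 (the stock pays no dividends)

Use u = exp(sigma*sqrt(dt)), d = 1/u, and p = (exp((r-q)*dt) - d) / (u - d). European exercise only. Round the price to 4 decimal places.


dt = T/N = 0.666667
u = exp(sigma*sqrt(dt)) = 1.541480; d = 1/u = 0.648727
p = (exp((r-q)*dt) - d) / (u - d) = 0.424511
Discount per step: exp(-r*dt) = 0.973037
Stock lattice S(k, i) with i counting down-moves:
  k=0: S(0,0) = 1.1100
  k=1: S(1,0) = 1.7110; S(1,1) = 0.7201
  k=2: S(2,0) = 2.6375; S(2,1) = 1.1100; S(2,2) = 0.4671
  k=3: S(3,0) = 4.0657; S(3,1) = 1.7110; S(3,2) = 0.7201; S(3,3) = 0.3030
Terminal payoffs V(N, i) = max(K - S_T, 0):
  V(3,0) = 0.000000; V(3,1) = 0.000000; V(3,2) = 0.289913; V(3,3) = 0.706954
Backward induction: V(k, i) = exp(-r*dt) * [p * V(k+1, i) + (1-p) * V(k+1, i+1)].
  V(2,0) = exp(-r*dt) * [p*0.000000 + (1-p)*0.000000] = 0.000000
  V(2,1) = exp(-r*dt) * [p*0.000000 + (1-p)*0.289913] = 0.162343
  V(2,2) = exp(-r*dt) * [p*0.289913 + (1-p)*0.706954] = 0.515627
  V(1,0) = exp(-r*dt) * [p*0.000000 + (1-p)*0.162343] = 0.090908
  V(1,1) = exp(-r*dt) * [p*0.162343 + (1-p)*0.515627] = 0.355795
  V(0,0) = exp(-r*dt) * [p*0.090908 + (1-p)*0.355795] = 0.236786

Answer: Price = V(0,0) = 0.2368


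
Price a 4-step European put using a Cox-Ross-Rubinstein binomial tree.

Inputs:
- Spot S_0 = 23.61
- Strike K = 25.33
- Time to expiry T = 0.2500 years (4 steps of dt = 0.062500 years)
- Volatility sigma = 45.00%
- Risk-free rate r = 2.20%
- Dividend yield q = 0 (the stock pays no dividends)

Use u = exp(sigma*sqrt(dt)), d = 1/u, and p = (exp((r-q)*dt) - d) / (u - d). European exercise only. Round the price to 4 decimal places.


Answer: Price = V(0,0) = 3.1495

Derivation:
dt = T/N = 0.062500
u = exp(sigma*sqrt(dt)) = 1.119072; d = 1/u = 0.893597
p = (exp((r-q)*dt) - d) / (u - d) = 0.478007
Discount per step: exp(-r*dt) = 0.998626
Stock lattice S(k, i) with i counting down-moves:
  k=0: S(0,0) = 23.6100
  k=1: S(1,0) = 26.4213; S(1,1) = 21.0978
  k=2: S(2,0) = 29.5673; S(2,1) = 23.6100; S(2,2) = 18.8530
  k=3: S(3,0) = 33.0880; S(3,1) = 26.4213; S(3,2) = 21.0978; S(3,3) = 16.8470
  k=4: S(4,0) = 37.0279; S(4,1) = 29.5673; S(4,2) = 23.6100; S(4,3) = 18.8530; S(4,4) = 15.0544
Terminal payoffs V(N, i) = max(K - S_T, 0):
  V(4,0) = 0.000000; V(4,1) = 0.000000; V(4,2) = 1.720000; V(4,3) = 6.477032; V(4,4) = 10.275599
Backward induction: V(k, i) = exp(-r*dt) * [p * V(k+1, i) + (1-p) * V(k+1, i+1)].
  V(3,0) = exp(-r*dt) * [p*0.000000 + (1-p)*0.000000] = 0.000000
  V(3,1) = exp(-r*dt) * [p*0.000000 + (1-p)*1.720000] = 0.896594
  V(3,2) = exp(-r*dt) * [p*1.720000 + (1-p)*6.477032] = 4.197362
  V(3,3) = exp(-r*dt) * [p*6.477032 + (1-p)*10.275599] = 8.448233
  V(2,0) = exp(-r*dt) * [p*0.000000 + (1-p)*0.896594] = 0.467373
  V(2,1) = exp(-r*dt) * [p*0.896594 + (1-p)*4.197362] = 2.615972
  V(2,2) = exp(-r*dt) * [p*4.197362 + (1-p)*8.448233] = 6.407470
  V(1,0) = exp(-r*dt) * [p*0.467373 + (1-p)*2.615972] = 1.586743
  V(1,1) = exp(-r*dt) * [p*2.615972 + (1-p)*6.407470] = 4.588793
  V(0,0) = exp(-r*dt) * [p*1.586743 + (1-p)*4.588793] = 3.149459


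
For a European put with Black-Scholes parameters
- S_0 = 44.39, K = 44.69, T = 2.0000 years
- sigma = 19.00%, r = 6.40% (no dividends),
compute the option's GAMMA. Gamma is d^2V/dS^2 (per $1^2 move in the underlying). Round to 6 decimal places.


Answer: Gamma = 0.028176

Derivation:
d1 = 0.5856498626; d2 = 0.3169492857
phi(d1) = 0.3360714765; exp(-qT) = 1.0000000000; exp(-rT) = 0.8798533791
Gamma = exp(-qT) * phi(d1) / (S * sigma * sqrt(T)) = 1.0000000000 * 0.3360714765 / (44.3900 * 0.1900 * 1.4142135624) = 0.028176


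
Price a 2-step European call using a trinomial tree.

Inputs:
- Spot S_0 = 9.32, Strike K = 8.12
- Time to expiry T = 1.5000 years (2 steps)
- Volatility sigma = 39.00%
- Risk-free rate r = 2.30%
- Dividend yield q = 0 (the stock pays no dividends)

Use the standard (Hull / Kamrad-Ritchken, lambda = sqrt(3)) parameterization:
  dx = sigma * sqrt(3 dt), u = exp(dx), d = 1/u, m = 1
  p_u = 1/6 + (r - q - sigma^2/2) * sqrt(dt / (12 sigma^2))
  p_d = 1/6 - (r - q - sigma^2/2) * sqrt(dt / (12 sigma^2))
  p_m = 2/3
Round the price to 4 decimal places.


dt = T/N = 0.750000; dx = sigma*sqrt(3*dt) = 0.585000
u = exp(dx) = 1.794991; d = 1/u = 0.557106
p_u = 0.132660, p_m = 0.666667, p_d = 0.200673
Discount per step: exp(-r*dt) = 0.982898
Stock lattice S(k, j) with j the centered position index:
  k=0: S(0,+0) = 9.3200
  k=1: S(1,-1) = 5.1922; S(1,+0) = 9.3200; S(1,+1) = 16.7293
  k=2: S(2,-2) = 2.8926; S(2,-1) = 5.1922; S(2,+0) = 9.3200; S(2,+1) = 16.7293; S(2,+2) = 30.0290
Terminal payoffs V(N, j) = max(S_T - K, 0):
  V(2,-2) = 0.000000; V(2,-1) = 0.000000; V(2,+0) = 1.200000; V(2,+1) = 8.609316; V(2,+2) = 21.908971
Backward induction: V(k, j) = exp(-r*dt) * [p_u * V(k+1, j+1) + p_m * V(k+1, j) + p_d * V(k+1, j-1)]
  V(1,-1) = exp(-r*dt) * [p_u*1.200000 + p_m*0.000000 + p_d*0.000000] = 0.156470
  V(1,+0) = exp(-r*dt) * [p_u*8.609316 + p_m*1.200000 + p_d*0.000000] = 1.908900
  V(1,+1) = exp(-r*dt) * [p_u*21.908971 + p_m*8.609316 + p_d*1.200000] = 8.734819
  V(0,+0) = exp(-r*dt) * [p_u*8.734819 + p_m*1.908900 + p_d*0.156470] = 2.420644

Answer: Price = V(0,0) = 2.4206


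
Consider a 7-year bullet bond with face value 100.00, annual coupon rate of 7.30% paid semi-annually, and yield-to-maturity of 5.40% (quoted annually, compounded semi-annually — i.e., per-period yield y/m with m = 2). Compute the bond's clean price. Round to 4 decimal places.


Answer: Price = 110.9541

Derivation:
Coupon per period c = face * coupon_rate / m = 3.650000
Periods per year m = 2; per-period yield y/m = 0.027000
Number of cashflows N = 14
Cashflows (t years, CF_t, discount factor 1/(1+y/m)^(m*t), PV):
  t = 0.5000: CF_t = 3.650000, DF = 0.973710, PV = 3.554041
  t = 1.0000: CF_t = 3.650000, DF = 0.948111, PV = 3.460605
  t = 1.5000: CF_t = 3.650000, DF = 0.923185, PV = 3.369625
  t = 2.0000: CF_t = 3.650000, DF = 0.898914, PV = 3.281037
  t = 2.5000: CF_t = 3.650000, DF = 0.875282, PV = 3.194778
  t = 3.0000: CF_t = 3.650000, DF = 0.852270, PV = 3.110786
  t = 3.5000: CF_t = 3.650000, DF = 0.829864, PV = 3.029003
  t = 4.0000: CF_t = 3.650000, DF = 0.808047, PV = 2.949370
  t = 4.5000: CF_t = 3.650000, DF = 0.786803, PV = 2.871831
  t = 5.0000: CF_t = 3.650000, DF = 0.766118, PV = 2.796330
  t = 5.5000: CF_t = 3.650000, DF = 0.745976, PV = 2.722814
  t = 6.0000: CF_t = 3.650000, DF = 0.726365, PV = 2.651231
  t = 6.5000: CF_t = 3.650000, DF = 0.707268, PV = 2.581530
  t = 7.0000: CF_t = 103.650000, DF = 0.688674, PV = 71.381077
Price P = sum_t PV_t = 110.954057


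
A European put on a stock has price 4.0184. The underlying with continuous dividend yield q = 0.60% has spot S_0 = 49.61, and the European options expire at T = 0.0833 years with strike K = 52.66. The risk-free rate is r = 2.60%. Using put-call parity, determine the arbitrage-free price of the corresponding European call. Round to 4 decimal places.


Answer: Call price = 1.0575

Derivation:
Put-call parity: C - P = S_0 * exp(-qT) - K * exp(-rT).
S_0 * exp(-qT) = 49.6100 * 0.99950032 = 49.58521112
K * exp(-rT) = 52.6600 * 0.99783654 = 52.54607239
C = P + S*exp(-qT) - K*exp(-rT)
C = 4.0184 + 49.58521112 - 52.54607239 = 1.0575


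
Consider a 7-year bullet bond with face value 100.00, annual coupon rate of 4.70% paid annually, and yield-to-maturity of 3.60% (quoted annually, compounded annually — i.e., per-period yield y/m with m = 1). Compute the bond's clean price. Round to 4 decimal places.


Coupon per period c = face * coupon_rate / m = 4.700000
Periods per year m = 1; per-period yield y/m = 0.036000
Number of cashflows N = 7
Cashflows (t years, CF_t, discount factor 1/(1+y/m)^(m*t), PV):
  t = 1.0000: CF_t = 4.700000, DF = 0.965251, PV = 4.536680
  t = 2.0000: CF_t = 4.700000, DF = 0.931709, PV = 4.379034
  t = 3.0000: CF_t = 4.700000, DF = 0.899333, PV = 4.226867
  t = 4.0000: CF_t = 4.700000, DF = 0.868082, PV = 4.079988
  t = 5.0000: CF_t = 4.700000, DF = 0.837917, PV = 3.938212
  t = 6.0000: CF_t = 4.700000, DF = 0.808801, PV = 3.801363
  t = 7.0000: CF_t = 104.700000, DF = 0.780696, PV = 81.738826
Price P = sum_t PV_t = 106.700969

Answer: Price = 106.7010


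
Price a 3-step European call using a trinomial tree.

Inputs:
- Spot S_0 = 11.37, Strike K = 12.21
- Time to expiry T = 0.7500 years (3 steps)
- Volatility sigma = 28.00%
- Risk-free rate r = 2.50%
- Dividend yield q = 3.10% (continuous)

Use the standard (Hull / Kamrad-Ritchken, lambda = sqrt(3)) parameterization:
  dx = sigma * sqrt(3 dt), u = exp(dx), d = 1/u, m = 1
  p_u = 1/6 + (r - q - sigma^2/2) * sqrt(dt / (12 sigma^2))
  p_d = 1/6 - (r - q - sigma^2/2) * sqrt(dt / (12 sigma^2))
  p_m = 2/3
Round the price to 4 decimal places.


dt = T/N = 0.250000; dx = sigma*sqrt(3*dt) = 0.242487
u = exp(dx) = 1.274415; d = 1/u = 0.784674
p_u = 0.143366, p_m = 0.666667, p_d = 0.189967
Discount per step: exp(-r*dt) = 0.993769
Stock lattice S(k, j) with j the centered position index:
  k=0: S(0,+0) = 11.3700
  k=1: S(1,-1) = 8.9217; S(1,+0) = 11.3700; S(1,+1) = 14.4901
  k=2: S(2,-2) = 7.0007; S(2,-1) = 8.9217; S(2,+0) = 11.3700; S(2,+1) = 14.4901; S(2,+2) = 18.4664
  k=3: S(3,-3) = 5.4932; S(3,-2) = 7.0007; S(3,-1) = 8.9217; S(3,+0) = 11.3700; S(3,+1) = 14.4901; S(3,+2) = 18.4664; S(3,+3) = 23.5338
Terminal payoffs V(N, j) = max(S_T - K, 0):
  V(3,-3) = 0.000000; V(3,-2) = 0.000000; V(3,-1) = 0.000000; V(3,+0) = 0.000000; V(3,+1) = 2.280097; V(3,+2) = 6.256394; V(3,+3) = 11.323846
Backward induction: V(k, j) = exp(-r*dt) * [p_u * V(k+1, j+1) + p_m * V(k+1, j) + p_d * V(k+1, j-1)]
  V(2,-2) = exp(-r*dt) * [p_u*0.000000 + p_m*0.000000 + p_d*0.000000] = 0.000000
  V(2,-1) = exp(-r*dt) * [p_u*0.000000 + p_m*0.000000 + p_d*0.000000] = 0.000000
  V(2,+0) = exp(-r*dt) * [p_u*2.280097 + p_m*0.000000 + p_d*0.000000] = 0.324853
  V(2,+1) = exp(-r*dt) * [p_u*6.256394 + p_m*2.280097 + p_d*0.000000] = 2.401962
  V(2,+2) = exp(-r*dt) * [p_u*11.323846 + p_m*6.256394 + p_d*2.280097] = 6.188731
  V(1,-1) = exp(-r*dt) * [p_u*0.324853 + p_m*0.000000 + p_d*0.000000] = 0.046283
  V(1,+0) = exp(-r*dt) * [p_u*2.401962 + p_m*0.324853 + p_d*0.000000] = 0.557434
  V(1,+1) = exp(-r*dt) * [p_u*6.188731 + p_m*2.401962 + p_d*0.324853] = 2.534386
  V(0,+0) = exp(-r*dt) * [p_u*2.534386 + p_m*0.557434 + p_d*0.046283] = 0.739127

Answer: Price = V(0,0) = 0.7391


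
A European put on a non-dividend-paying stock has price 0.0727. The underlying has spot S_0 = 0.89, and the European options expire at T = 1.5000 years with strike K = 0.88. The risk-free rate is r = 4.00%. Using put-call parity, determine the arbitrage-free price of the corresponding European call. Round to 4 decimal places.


Put-call parity: C - P = S_0 * exp(-qT) - K * exp(-rT).
S_0 * exp(-qT) = 0.8900 * 1.00000000 = 0.89000000
K * exp(-rT) = 0.8800 * 0.94176453 = 0.82875279
C = P + S*exp(-qT) - K*exp(-rT)
C = 0.0727 + 0.89000000 - 0.82875279 = 0.1339

Answer: Call price = 0.1339


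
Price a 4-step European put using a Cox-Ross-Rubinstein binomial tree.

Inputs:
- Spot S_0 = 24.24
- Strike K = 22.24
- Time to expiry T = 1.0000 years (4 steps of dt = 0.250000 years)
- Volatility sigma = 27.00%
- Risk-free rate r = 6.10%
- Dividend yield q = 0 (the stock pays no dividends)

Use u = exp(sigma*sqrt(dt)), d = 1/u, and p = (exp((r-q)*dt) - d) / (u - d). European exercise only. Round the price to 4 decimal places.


dt = T/N = 0.250000
u = exp(sigma*sqrt(dt)) = 1.144537; d = 1/u = 0.873716
p = (exp((r-q)*dt) - d) / (u - d) = 0.523043
Discount per step: exp(-r*dt) = 0.984866
Stock lattice S(k, i) with i counting down-moves:
  k=0: S(0,0) = 24.2400
  k=1: S(1,0) = 27.7436; S(1,1) = 21.1789
  k=2: S(2,0) = 31.7535; S(2,1) = 24.2400; S(2,2) = 18.5043
  k=3: S(3,0) = 36.3431; S(3,1) = 27.7436; S(3,2) = 21.1789; S(3,3) = 16.1675
  k=4: S(4,0) = 41.5960; S(4,1) = 31.7535; S(4,2) = 24.2400; S(4,3) = 18.5043; S(4,4) = 14.1258
Terminal payoffs V(N, i) = max(K - S_T, 0):
  V(4,0) = 0.000000; V(4,1) = 0.000000; V(4,2) = 0.000000; V(4,3) = 3.735681; V(4,4) = 8.114182
Backward induction: V(k, i) = exp(-r*dt) * [p * V(k+1, i) + (1-p) * V(k+1, i+1)].
  V(3,0) = exp(-r*dt) * [p*0.000000 + (1-p)*0.000000] = 0.000000
  V(3,1) = exp(-r*dt) * [p*0.000000 + (1-p)*0.000000] = 0.000000
  V(3,2) = exp(-r*dt) * [p*0.000000 + (1-p)*3.735681] = 1.754794
  V(3,3) = exp(-r*dt) * [p*3.735681 + (1-p)*8.114182] = 5.735895
  V(2,0) = exp(-r*dt) * [p*0.000000 + (1-p)*0.000000] = 0.000000
  V(2,1) = exp(-r*dt) * [p*0.000000 + (1-p)*1.754794] = 0.824294
  V(2,2) = exp(-r*dt) * [p*1.754794 + (1-p)*5.735895] = 3.598313
  V(1,0) = exp(-r*dt) * [p*0.000000 + (1-p)*0.824294] = 0.387203
  V(1,1) = exp(-r*dt) * [p*0.824294 + (1-p)*3.598313] = 2.114883
  V(0,0) = exp(-r*dt) * [p*0.387203 + (1-p)*2.114883] = 1.192901

Answer: Price = V(0,0) = 1.1929


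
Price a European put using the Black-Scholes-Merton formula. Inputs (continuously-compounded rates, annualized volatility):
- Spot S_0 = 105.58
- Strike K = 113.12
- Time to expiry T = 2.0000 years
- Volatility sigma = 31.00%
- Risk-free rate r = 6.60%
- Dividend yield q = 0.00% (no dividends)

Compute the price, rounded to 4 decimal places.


Answer: Price = 14.7156

Derivation:
d1 = (ln(S/K) + (r - q + 0.5*sigma^2) * T) / (sigma * sqrt(T)) = 0.36295051
d2 = d1 - sigma * sqrt(T) = -0.07545569
exp(-rT) = 0.87634100; exp(-qT) = 1.00000000
P = K * exp(-rT) * N(-d2) - S_0 * exp(-qT) * N(-d1)
N(-d1) = 0.35832093; N(-d2) = 0.53007392
P = 113.1200 * 0.87634100 * 0.53007392 - 105.5800 * 1.00000000 * 0.35832093 = 14.7156


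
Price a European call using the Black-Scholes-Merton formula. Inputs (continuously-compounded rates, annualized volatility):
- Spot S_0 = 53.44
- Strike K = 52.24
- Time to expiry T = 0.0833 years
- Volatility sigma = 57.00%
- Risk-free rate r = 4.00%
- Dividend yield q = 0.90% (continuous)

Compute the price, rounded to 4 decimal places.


Answer: Price = 4.1646

Derivation:
d1 = (ln(S/K) + (r - q + 0.5*sigma^2) * T) / (sigma * sqrt(T)) = 0.23600375
d2 = d1 - sigma * sqrt(T) = 0.07149184
exp(-rT) = 0.99667354; exp(-qT) = 0.99925058
C = S_0 * exp(-qT) * N(d1) - K * exp(-rT) * N(d2)
N(d1) = 0.59328512; N(d2) = 0.52849684
C = 53.4400 * 0.99925058 * 0.59328512 - 52.2400 * 0.99667354 * 0.52849684 = 4.1646


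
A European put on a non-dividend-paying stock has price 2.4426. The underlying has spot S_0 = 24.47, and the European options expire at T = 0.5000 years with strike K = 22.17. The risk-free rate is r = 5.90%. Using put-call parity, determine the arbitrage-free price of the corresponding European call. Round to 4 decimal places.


Answer: Call price = 5.3871

Derivation:
Put-call parity: C - P = S_0 * exp(-qT) - K * exp(-rT).
S_0 * exp(-qT) = 24.4700 * 1.00000000 = 24.47000000
K * exp(-rT) = 22.1700 * 0.97093088 = 21.52553756
C = P + S*exp(-qT) - K*exp(-rT)
C = 2.4426 + 24.47000000 - 21.52553756 = 5.3871


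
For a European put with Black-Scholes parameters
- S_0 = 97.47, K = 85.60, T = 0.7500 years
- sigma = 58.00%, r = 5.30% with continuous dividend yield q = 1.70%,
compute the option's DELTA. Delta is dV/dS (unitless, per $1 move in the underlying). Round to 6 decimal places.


d1 = 0.5634328531; d2 = 0.0611381189
phi(d1) = 0.3403887871; exp(-qT) = 0.9873309369; exp(-rT) = 0.9610296665
N(-d1) = 0.2865700857
Delta = -exp(-qT) * N(-d1) = -0.9873309369 * 0.2865700857 = -0.282940

Answer: Delta = -0.282940


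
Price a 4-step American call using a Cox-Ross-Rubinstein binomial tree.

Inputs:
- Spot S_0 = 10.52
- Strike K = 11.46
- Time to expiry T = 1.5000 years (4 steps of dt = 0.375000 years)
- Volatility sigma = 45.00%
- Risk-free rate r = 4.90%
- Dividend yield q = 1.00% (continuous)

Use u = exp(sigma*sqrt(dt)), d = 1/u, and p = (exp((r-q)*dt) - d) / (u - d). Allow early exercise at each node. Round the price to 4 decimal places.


dt = T/N = 0.375000
u = exp(sigma*sqrt(dt)) = 1.317278; d = 1/u = 0.759141
p = (exp((r-q)*dt) - d) / (u - d) = 0.457937
Discount per step: exp(-r*dt) = 0.981793
Stock lattice S(k, i) with i counting down-moves:
  k=0: S(0,0) = 10.5200
  k=1: S(1,0) = 13.8578; S(1,1) = 7.9862
  k=2: S(2,0) = 18.2545; S(2,1) = 10.5200; S(2,2) = 6.0626
  k=3: S(3,0) = 24.0463; S(3,1) = 13.8578; S(3,2) = 7.9862; S(3,3) = 4.6024
  k=4: S(4,0) = 31.6757; S(4,1) = 18.2545; S(4,2) = 10.5200; S(4,3) = 6.0626; S(4,4) = 3.4939
Terminal payoffs V(N, i) = max(S_T - K, 0):
  V(4,0) = 20.215661; V(4,1) = 6.794532; V(4,2) = 0.000000; V(4,3) = 0.000000; V(4,4) = 0.000000
Backward induction: V(k, i) = exp(-r*dt) * [p * V(k+1, i) + (1-p) * V(k+1, i+1)]; then take max(V_cont, immediate exercise) for American.
  V(3,0) = exp(-r*dt) * [p*20.215661 + (1-p)*6.794532] = 12.704946; exercise = 12.586297; V(3,0) = max -> 12.704946
  V(3,1) = exp(-r*dt) * [p*6.794532 + (1-p)*0.000000] = 3.054814; exercise = 2.397766; V(3,1) = max -> 3.054814
  V(3,2) = exp(-r*dt) * [p*0.000000 + (1-p)*0.000000] = 0.000000; exercise = 0.000000; V(3,2) = max -> 0.000000
  V(3,3) = exp(-r*dt) * [p*0.000000 + (1-p)*0.000000] = 0.000000; exercise = 0.000000; V(3,3) = max -> 0.000000
  V(2,0) = exp(-r*dt) * [p*12.704946 + (1-p)*3.054814] = 7.337882; exercise = 6.794532; V(2,0) = max -> 7.337882
  V(2,1) = exp(-r*dt) * [p*3.054814 + (1-p)*0.000000] = 1.373441; exercise = 0.000000; V(2,1) = max -> 1.373441
  V(2,2) = exp(-r*dt) * [p*0.000000 + (1-p)*0.000000] = 0.000000; exercise = 0.000000; V(2,2) = max -> 0.000000
  V(1,0) = exp(-r*dt) * [p*7.337882 + (1-p)*1.373441] = 4.030040; exercise = 2.397766; V(1,0) = max -> 4.030040
  V(1,1) = exp(-r*dt) * [p*1.373441 + (1-p)*0.000000] = 0.617497; exercise = 0.000000; V(1,1) = max -> 0.617497
  V(0,0) = exp(-r*dt) * [p*4.030040 + (1-p)*0.617497] = 2.140530; exercise = 0.000000; V(0,0) = max -> 2.140530

Answer: Price = V(0,0) = 2.1405


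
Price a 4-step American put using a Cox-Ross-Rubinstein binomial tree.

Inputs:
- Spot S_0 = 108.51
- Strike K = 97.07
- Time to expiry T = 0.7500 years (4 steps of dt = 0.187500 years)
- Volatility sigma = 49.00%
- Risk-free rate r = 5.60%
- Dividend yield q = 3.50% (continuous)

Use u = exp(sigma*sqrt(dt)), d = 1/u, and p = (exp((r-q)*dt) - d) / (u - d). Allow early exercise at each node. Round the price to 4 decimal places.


dt = T/N = 0.187500
u = exp(sigma*sqrt(dt)) = 1.236366; d = 1/u = 0.808822
p = (exp((r-q)*dt) - d) / (u - d) = 0.456382
Discount per step: exp(-r*dt) = 0.989555
Stock lattice S(k, i) with i counting down-moves:
  k=0: S(0,0) = 108.5100
  k=1: S(1,0) = 134.1580; S(1,1) = 87.7653
  k=2: S(2,0) = 165.8684; S(2,1) = 108.5100; S(2,2) = 70.9865
  k=3: S(3,0) = 205.0740; S(3,1) = 134.1580; S(3,2) = 87.7653; S(3,3) = 57.4155
  k=4: S(4,0) = 253.5465; S(4,1) = 165.8684; S(4,2) = 108.5100; S(4,3) = 70.9865; S(4,4) = 46.4389
Terminal payoffs V(N, i) = max(K - S_T, 0):
  V(4,0) = 0.000000; V(4,1) = 0.000000; V(4,2) = 0.000000; V(4,3) = 26.083488; V(4,4) = 50.631101
Backward induction: V(k, i) = exp(-r*dt) * [p * V(k+1, i) + (1-p) * V(k+1, i+1)]; then take max(V_cont, immediate exercise) for American.
  V(3,0) = exp(-r*dt) * [p*0.000000 + (1-p)*0.000000] = 0.000000; exercise = 0.000000; V(3,0) = max -> 0.000000
  V(3,1) = exp(-r*dt) * [p*0.000000 + (1-p)*0.000000] = 0.000000; exercise = 0.000000; V(3,1) = max -> 0.000000
  V(3,2) = exp(-r*dt) * [p*0.000000 + (1-p)*26.083488] = 14.031354; exercise = 9.304708; V(3,2) = max -> 14.031354
  V(3,3) = exp(-r*dt) * [p*26.083488 + (1-p)*50.631101] = 39.016189; exercise = 39.654537; V(3,3) = max -> 39.654537
  V(2,0) = exp(-r*dt) * [p*0.000000 + (1-p)*0.000000] = 0.000000; exercise = 0.000000; V(2,0) = max -> 0.000000
  V(2,1) = exp(-r*dt) * [p*0.000000 + (1-p)*14.031354] = 7.548027; exercise = 0.000000; V(2,1) = max -> 7.548027
  V(2,2) = exp(-r*dt) * [p*14.031354 + (1-p)*39.654537] = 27.668532; exercise = 26.083488; V(2,2) = max -> 27.668532
  V(1,0) = exp(-r*dt) * [p*0.000000 + (1-p)*7.548027] = 4.060386; exercise = 0.000000; V(1,0) = max -> 4.060386
  V(1,1) = exp(-r*dt) * [p*7.548027 + (1-p)*27.668532] = 18.292814; exercise = 9.304708; V(1,1) = max -> 18.292814
  V(0,0) = exp(-r*dt) * [p*4.060386 + (1-p)*18.292814] = 11.674169; exercise = 0.000000; V(0,0) = max -> 11.674169

Answer: Price = V(0,0) = 11.6742


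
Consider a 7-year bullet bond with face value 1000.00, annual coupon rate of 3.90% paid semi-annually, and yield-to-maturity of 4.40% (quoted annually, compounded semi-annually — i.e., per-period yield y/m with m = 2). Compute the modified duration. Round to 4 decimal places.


Answer: Modified duration = 6.0448

Derivation:
Coupon per period c = face * coupon_rate / m = 19.500000
Periods per year m = 2; per-period yield y/m = 0.022000
Number of cashflows N = 14
Cashflows (t years, CF_t, discount factor 1/(1+y/m)^(m*t), PV):
  t = 0.5000: CF_t = 19.500000, DF = 0.978474, PV = 19.080235
  t = 1.0000: CF_t = 19.500000, DF = 0.957411, PV = 18.669506
  t = 1.5000: CF_t = 19.500000, DF = 0.936801, PV = 18.267618
  t = 2.0000: CF_t = 19.500000, DF = 0.916635, PV = 17.874382
  t = 2.5000: CF_t = 19.500000, DF = 0.896903, PV = 17.489610
  t = 3.0000: CF_t = 19.500000, DF = 0.877596, PV = 17.113122
  t = 3.5000: CF_t = 19.500000, DF = 0.858704, PV = 16.744737
  t = 4.0000: CF_t = 19.500000, DF = 0.840220, PV = 16.384283
  t = 4.5000: CF_t = 19.500000, DF = 0.822133, PV = 16.031588
  t = 5.0000: CF_t = 19.500000, DF = 0.804435, PV = 15.686486
  t = 5.5000: CF_t = 19.500000, DF = 0.787119, PV = 15.348812
  t = 6.0000: CF_t = 19.500000, DF = 0.770175, PV = 15.018407
  t = 6.5000: CF_t = 19.500000, DF = 0.753596, PV = 14.695114
  t = 7.0000: CF_t = 1019.500000, DF = 0.737373, PV = 751.752167
Price P = sum_t PV_t = 970.156067
First compute Macaulay numerator sum_t t * PV_t:
  t * PV_t at t = 0.5000: 9.540117
  t * PV_t at t = 1.0000: 18.669506
  t * PV_t at t = 1.5000: 27.401427
  t * PV_t at t = 2.0000: 35.748763
  t * PV_t at t = 2.5000: 43.724026
  t * PV_t at t = 3.0000: 51.339365
  t * PV_t at t = 3.5000: 58.606581
  t * PV_t at t = 4.0000: 65.537133
  t * PV_t at t = 4.5000: 72.142147
  t * PV_t at t = 5.0000: 78.432428
  t * PV_t at t = 5.5000: 84.418464
  t * PV_t at t = 6.0000: 90.110440
  t * PV_t at t = 6.5000: 95.518242
  t * PV_t at t = 7.0000: 5262.265172
Macaulay duration D = 5993.453812 / 970.156067 = 6.177824
Modified duration = D / (1 + y/m) = 6.177824 / (1 + 0.022000) = 6.044838


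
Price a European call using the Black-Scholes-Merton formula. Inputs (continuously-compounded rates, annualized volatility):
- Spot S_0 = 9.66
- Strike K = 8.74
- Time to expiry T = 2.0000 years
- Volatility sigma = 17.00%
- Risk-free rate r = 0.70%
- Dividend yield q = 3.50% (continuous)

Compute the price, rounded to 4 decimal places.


d1 = (ln(S/K) + (r - q + 0.5*sigma^2) * T) / (sigma * sqrt(T)) = 0.30357117
d2 = d1 - sigma * sqrt(T) = 0.06315486
exp(-rT) = 0.98609754; exp(-qT) = 0.93239382
C = S_0 * exp(-qT) * N(d1) - K * exp(-rT) * N(d2)
N(d1) = 0.61927269; N(d2) = 0.52517841
C = 9.6600 * 0.93239382 * 0.61927269 - 8.7400 * 0.98609754 * 0.52517841 = 1.0515

Answer: Price = 1.0515


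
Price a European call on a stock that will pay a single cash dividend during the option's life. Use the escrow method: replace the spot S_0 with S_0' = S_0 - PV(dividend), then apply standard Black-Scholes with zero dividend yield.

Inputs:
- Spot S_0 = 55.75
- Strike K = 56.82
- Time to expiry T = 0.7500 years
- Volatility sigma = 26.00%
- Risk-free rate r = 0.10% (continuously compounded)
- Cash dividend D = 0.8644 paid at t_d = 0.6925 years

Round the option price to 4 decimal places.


Answer: Price = 4.1154

Derivation:
PV(D) = D * exp(-r * t_d) = 0.8644 * 0.99930774 = 0.86380161
S_0' = S_0 - PV(D) = 55.7500 - 0.86380161 = 54.88619839
d1 = (ln(S_0'/K) + (r + sigma^2/2)*T) / (sigma*sqrt(T)) = -0.03786732
d2 = d1 - sigma*sqrt(T) = -0.26303392
exp(-rT) = 0.99925028
N(d1) = 0.48489674; N(d2) = 0.39626222
C = S_0' * N(d1) - K * exp(-rT) * N(d2) = 54.88619839 * 0.48489674 - 56.8200 * 0.99925028 * 0.39626222 = 4.1154


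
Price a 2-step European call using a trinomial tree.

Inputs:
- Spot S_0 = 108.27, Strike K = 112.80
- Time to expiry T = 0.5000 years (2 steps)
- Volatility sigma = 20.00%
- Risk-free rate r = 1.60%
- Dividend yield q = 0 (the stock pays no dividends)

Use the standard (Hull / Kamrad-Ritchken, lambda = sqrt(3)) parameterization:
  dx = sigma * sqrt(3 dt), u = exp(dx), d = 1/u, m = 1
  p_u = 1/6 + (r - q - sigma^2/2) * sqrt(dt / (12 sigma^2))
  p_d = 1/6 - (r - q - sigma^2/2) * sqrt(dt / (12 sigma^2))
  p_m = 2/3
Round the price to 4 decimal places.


Answer: Price = V(0,0) = 4.5264

Derivation:
dt = T/N = 0.250000; dx = sigma*sqrt(3*dt) = 0.173205
u = exp(dx) = 1.189110; d = 1/u = 0.840965
p_u = 0.163780, p_m = 0.666667, p_d = 0.169553
Discount per step: exp(-r*dt) = 0.996008
Stock lattice S(k, j) with j the centered position index:
  k=0: S(0,+0) = 108.2700
  k=1: S(1,-1) = 91.0513; S(1,+0) = 108.2700; S(1,+1) = 128.7449
  k=2: S(2,-2) = 76.5710; S(2,-1) = 91.0513; S(2,+0) = 108.2700; S(2,+1) = 128.7449; S(2,+2) = 153.0919
Terminal payoffs V(N, j) = max(S_T - K, 0):
  V(2,-2) = 0.000000; V(2,-1) = 0.000000; V(2,+0) = 0.000000; V(2,+1) = 15.944934; V(2,+2) = 40.291881
Backward induction: V(k, j) = exp(-r*dt) * [p_u * V(k+1, j+1) + p_m * V(k+1, j) + p_d * V(k+1, j-1)]
  V(1,-1) = exp(-r*dt) * [p_u*0.000000 + p_m*0.000000 + p_d*0.000000] = 0.000000
  V(1,+0) = exp(-r*dt) * [p_u*15.944934 + p_m*0.000000 + p_d*0.000000] = 2.601035
  V(1,+1) = exp(-r*dt) * [p_u*40.291881 + p_m*15.944934 + p_d*0.000000] = 17.160178
  V(0,+0) = exp(-r*dt) * [p_u*17.160178 + p_m*2.601035 + p_d*0.000000] = 4.526374


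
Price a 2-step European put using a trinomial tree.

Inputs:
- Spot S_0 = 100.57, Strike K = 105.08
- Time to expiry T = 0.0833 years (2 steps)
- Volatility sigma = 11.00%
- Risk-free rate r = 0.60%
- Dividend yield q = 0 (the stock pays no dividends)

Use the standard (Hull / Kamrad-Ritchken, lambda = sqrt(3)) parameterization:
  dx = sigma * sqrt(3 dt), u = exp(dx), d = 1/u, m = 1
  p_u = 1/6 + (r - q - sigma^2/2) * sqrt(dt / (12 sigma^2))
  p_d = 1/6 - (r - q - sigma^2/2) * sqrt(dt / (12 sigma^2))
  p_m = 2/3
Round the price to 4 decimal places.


Answer: Price = V(0,0) = 4.5581

Derivation:
dt = T/N = 0.041650; dx = sigma*sqrt(3*dt) = 0.038883
u = exp(dx) = 1.039649; d = 1/u = 0.961863
p_u = 0.166640, p_m = 0.666667, p_d = 0.166693
Discount per step: exp(-r*dt) = 0.999750
Stock lattice S(k, j) with j the centered position index:
  k=0: S(0,+0) = 100.5700
  k=1: S(1,-1) = 96.7346; S(1,+0) = 100.5700; S(1,+1) = 104.5575
  k=2: S(2,-2) = 93.0454; S(2,-1) = 96.7346; S(2,+0) = 100.5700; S(2,+1) = 104.5575; S(2,+2) = 108.7031
Terminal payoffs V(N, j) = max(K - S_T, 0):
  V(2,-2) = 12.034575; V(2,-1) = 8.345423; V(2,+0) = 4.510000; V(2,+1) = 0.522507; V(2,+2) = 0.000000
Backward induction: V(k, j) = exp(-r*dt) * [p_u * V(k+1, j+1) + p_m * V(k+1, j) + p_d * V(k+1, j-1)]
  V(1,-1) = exp(-r*dt) * [p_u*4.510000 + p_m*8.345423 + p_d*12.034575] = 8.319167
  V(1,+0) = exp(-r*dt) * [p_u*0.522507 + p_m*4.510000 + p_d*8.345423] = 4.483744
  V(1,+1) = exp(-r*dt) * [p_u*0.000000 + p_m*0.522507 + p_d*4.510000] = 1.099850
  V(0,+0) = exp(-r*dt) * [p_u*1.099850 + p_m*4.483744 + p_d*8.319167] = 4.558053
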